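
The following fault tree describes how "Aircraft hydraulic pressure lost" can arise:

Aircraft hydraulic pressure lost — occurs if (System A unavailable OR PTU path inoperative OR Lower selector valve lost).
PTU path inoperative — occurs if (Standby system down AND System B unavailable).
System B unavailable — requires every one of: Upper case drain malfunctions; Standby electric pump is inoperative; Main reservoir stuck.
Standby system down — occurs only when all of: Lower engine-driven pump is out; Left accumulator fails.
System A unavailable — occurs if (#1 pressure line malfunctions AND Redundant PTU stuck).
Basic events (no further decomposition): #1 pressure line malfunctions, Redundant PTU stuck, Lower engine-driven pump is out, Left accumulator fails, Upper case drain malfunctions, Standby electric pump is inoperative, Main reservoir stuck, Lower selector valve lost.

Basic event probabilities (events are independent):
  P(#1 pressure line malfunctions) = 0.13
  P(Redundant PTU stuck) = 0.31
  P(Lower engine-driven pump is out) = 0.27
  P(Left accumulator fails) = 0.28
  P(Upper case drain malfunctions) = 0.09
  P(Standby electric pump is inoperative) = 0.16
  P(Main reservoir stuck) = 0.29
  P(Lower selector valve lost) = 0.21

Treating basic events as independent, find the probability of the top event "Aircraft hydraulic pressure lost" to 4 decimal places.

P(System A unavailable) [AND] = 0.13 × 0.31 = 0.040300
P(Standby system down) [AND] = 0.27 × 0.28 = 0.075600
P(System B unavailable) [AND] = 0.09 × 0.16 × 0.29 = 0.004176
P(PTU path inoperative) [AND] = 0.075600 × 0.004176 = 0.000316
P(Aircraft hydraulic pressure lost) [OR] = 1 − (1−0.040300) × (1−0.000316) × (1−0.21) = 0.242077
Rounded to 4 decimal places: P(Aircraft hydraulic pressure lost) ≈ 0.2421.

0.2421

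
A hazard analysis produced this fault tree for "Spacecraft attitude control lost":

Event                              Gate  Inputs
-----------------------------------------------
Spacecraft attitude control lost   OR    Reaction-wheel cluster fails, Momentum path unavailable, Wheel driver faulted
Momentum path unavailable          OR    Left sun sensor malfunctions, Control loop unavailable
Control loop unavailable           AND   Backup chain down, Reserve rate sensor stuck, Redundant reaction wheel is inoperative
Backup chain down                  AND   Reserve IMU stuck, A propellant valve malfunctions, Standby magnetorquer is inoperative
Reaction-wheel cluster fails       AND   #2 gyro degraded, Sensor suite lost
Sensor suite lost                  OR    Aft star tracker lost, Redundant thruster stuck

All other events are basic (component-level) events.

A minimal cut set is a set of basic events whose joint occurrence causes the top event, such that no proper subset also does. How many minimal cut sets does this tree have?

5

Sensor suite lost [OR]: union of children's cut sets → 2 cut set(s).
Reaction-wheel cluster fails [AND]: one cut set from each child combined → 1 × 2 = 2 cut set(s).
Backup chain down [AND]: one cut set from each child combined → 1 × 1 × 1 = 1 cut set(s).
Control loop unavailable [AND]: one cut set from each child combined → 1 × 1 × 1 = 1 cut set(s).
Momentum path unavailable [OR]: union of children's cut sets → 2 cut set(s).
Spacecraft attitude control lost [OR]: union of children's cut sets → 5 cut set(s).
Minimal cut sets: {#2 gyro degraded, Aft star tracker lost}; {#2 gyro degraded, Redundant thruster stuck}; {Left sun sensor malfunctions}; {A propellant valve malfunctions, Redundant reaction wheel is inoperative, Reserve IMU stuck, Reserve rate sensor stuck, Standby magnetorquer is inoperative}; {Wheel driver faulted}.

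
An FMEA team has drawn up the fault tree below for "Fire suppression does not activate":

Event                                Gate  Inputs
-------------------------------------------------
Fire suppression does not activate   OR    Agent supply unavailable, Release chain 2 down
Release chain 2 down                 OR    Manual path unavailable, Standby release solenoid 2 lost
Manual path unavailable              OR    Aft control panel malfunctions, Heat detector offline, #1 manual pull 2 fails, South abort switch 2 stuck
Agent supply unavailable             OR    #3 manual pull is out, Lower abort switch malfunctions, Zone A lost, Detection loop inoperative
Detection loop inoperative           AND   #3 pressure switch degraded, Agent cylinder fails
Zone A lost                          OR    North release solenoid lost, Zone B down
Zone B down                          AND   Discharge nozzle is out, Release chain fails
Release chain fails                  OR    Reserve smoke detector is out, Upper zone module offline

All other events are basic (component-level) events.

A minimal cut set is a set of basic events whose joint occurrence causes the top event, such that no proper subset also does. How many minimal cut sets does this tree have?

Release chain fails [OR]: union of children's cut sets → 2 cut set(s).
Zone B down [AND]: one cut set from each child combined → 1 × 2 = 2 cut set(s).
Zone A lost [OR]: union of children's cut sets → 3 cut set(s).
Detection loop inoperative [AND]: one cut set from each child combined → 1 × 1 = 1 cut set(s).
Agent supply unavailable [OR]: union of children's cut sets → 6 cut set(s).
Manual path unavailable [OR]: union of children's cut sets → 4 cut set(s).
Release chain 2 down [OR]: union of children's cut sets → 5 cut set(s).
Fire suppression does not activate [OR]: union of children's cut sets → 11 cut set(s).

11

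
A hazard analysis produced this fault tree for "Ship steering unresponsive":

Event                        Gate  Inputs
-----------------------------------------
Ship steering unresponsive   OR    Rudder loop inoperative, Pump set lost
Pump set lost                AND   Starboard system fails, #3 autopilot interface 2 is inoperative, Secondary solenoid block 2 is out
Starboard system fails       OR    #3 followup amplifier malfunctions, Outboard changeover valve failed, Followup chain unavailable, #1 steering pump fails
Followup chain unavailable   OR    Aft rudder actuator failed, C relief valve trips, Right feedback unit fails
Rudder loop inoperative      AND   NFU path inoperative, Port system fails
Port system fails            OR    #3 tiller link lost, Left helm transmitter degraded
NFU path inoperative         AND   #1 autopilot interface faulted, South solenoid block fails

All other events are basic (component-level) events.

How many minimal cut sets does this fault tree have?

NFU path inoperative [AND]: one cut set from each child combined → 1 × 1 = 1 cut set(s).
Port system fails [OR]: union of children's cut sets → 2 cut set(s).
Rudder loop inoperative [AND]: one cut set from each child combined → 1 × 2 = 2 cut set(s).
Followup chain unavailable [OR]: union of children's cut sets → 3 cut set(s).
Starboard system fails [OR]: union of children's cut sets → 6 cut set(s).
Pump set lost [AND]: one cut set from each child combined → 6 × 1 × 1 = 6 cut set(s).
Ship steering unresponsive [OR]: union of children's cut sets → 8 cut set(s).
Minimal cut sets: {#1 autopilot interface faulted, #3 tiller link lost, South solenoid block fails}; {#1 autopilot interface faulted, Left helm transmitter degraded, South solenoid block fails}; {#3 autopilot interface 2 is inoperative, #3 followup amplifier malfunctions, Secondary solenoid block 2 is out}; {#3 autopilot interface 2 is inoperative, Outboard changeover valve failed, Secondary solenoid block 2 is out}; {#3 autopilot interface 2 is inoperative, Aft rudder actuator failed, Secondary solenoid block 2 is out}; {#3 autopilot interface 2 is inoperative, C relief valve trips, Secondary solenoid block 2 is out}; {#3 autopilot interface 2 is inoperative, Right feedback unit fails, Secondary solenoid block 2 is out}; {#1 steering pump fails, #3 autopilot interface 2 is inoperative, Secondary solenoid block 2 is out}.

8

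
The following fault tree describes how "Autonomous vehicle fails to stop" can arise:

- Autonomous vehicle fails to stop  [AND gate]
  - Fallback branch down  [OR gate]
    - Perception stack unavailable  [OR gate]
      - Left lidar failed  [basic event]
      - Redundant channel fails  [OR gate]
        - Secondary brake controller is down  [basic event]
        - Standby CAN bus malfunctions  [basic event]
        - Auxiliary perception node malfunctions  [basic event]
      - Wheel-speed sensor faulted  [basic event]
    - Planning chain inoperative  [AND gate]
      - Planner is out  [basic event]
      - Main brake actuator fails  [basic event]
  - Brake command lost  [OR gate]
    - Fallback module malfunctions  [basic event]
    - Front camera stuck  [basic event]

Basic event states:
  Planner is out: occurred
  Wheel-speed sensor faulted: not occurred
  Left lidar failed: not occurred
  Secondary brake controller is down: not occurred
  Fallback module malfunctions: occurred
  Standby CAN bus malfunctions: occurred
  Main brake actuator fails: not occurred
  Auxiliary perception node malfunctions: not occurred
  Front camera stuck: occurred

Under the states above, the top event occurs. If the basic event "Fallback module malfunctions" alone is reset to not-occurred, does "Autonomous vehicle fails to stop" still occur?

Counterfactual: set "Fallback module malfunctions" to not occurred.
Redundant channel fails [OR]: Secondary brake controller is down=not, Standby CAN bus malfunctions=occurs, Auxiliary perception node malfunctions=not → at least one input occurs → occurs.
Perception stack unavailable [OR]: Left lidar failed=not, Redundant channel fails=occurs, Wheel-speed sensor faulted=not → at least one input occurs → occurs.
Planning chain inoperative [AND]: Planner is out=occurs, Main brake actuator fails=not → not all inputs occur → does not occur.
Fallback branch down [OR]: Perception stack unavailable=occurs, Planning chain inoperative=not → at least one input occurs → occurs.
Brake command lost [OR]: Fallback module malfunctions=not, Front camera stuck=occurs → at least one input occurs → occurs.
Autonomous vehicle fails to stop [AND]: Fallback branch down=occurs, Brake command lost=occurs → all inputs occur → occurs.

Yes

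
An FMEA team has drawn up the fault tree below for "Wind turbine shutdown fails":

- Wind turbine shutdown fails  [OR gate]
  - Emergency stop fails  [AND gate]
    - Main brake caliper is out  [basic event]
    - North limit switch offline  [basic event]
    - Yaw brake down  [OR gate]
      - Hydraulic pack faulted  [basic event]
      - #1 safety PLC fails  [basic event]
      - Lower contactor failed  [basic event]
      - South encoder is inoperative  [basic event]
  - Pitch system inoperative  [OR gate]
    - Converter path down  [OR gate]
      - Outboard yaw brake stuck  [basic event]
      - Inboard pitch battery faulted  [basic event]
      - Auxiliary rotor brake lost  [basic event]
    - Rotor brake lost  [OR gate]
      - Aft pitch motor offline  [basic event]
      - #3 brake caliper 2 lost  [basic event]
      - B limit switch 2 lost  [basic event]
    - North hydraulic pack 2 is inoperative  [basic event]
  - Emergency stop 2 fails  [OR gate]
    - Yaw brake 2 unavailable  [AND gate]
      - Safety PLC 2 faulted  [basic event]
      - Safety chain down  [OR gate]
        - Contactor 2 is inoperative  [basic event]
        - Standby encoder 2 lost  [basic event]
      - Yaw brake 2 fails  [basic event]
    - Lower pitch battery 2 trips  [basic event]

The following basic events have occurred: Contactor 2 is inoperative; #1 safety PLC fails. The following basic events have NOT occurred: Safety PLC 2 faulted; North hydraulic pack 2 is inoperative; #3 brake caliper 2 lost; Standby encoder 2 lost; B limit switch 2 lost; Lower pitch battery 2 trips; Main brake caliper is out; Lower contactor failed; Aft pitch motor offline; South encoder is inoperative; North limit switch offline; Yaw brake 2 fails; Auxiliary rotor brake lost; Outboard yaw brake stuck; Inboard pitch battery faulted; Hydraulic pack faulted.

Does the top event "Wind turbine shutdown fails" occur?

Yaw brake down [OR]: Hydraulic pack faulted=not, #1 safety PLC fails=occurs, Lower contactor failed=not, South encoder is inoperative=not → at least one input occurs → occurs.
Emergency stop fails [AND]: Main brake caliper is out=not, North limit switch offline=not, Yaw brake down=occurs → not all inputs occur → does not occur.
Converter path down [OR]: Outboard yaw brake stuck=not, Inboard pitch battery faulted=not, Auxiliary rotor brake lost=not → no input occurs → does not occur.
Rotor brake lost [OR]: Aft pitch motor offline=not, #3 brake caliper 2 lost=not, B limit switch 2 lost=not → no input occurs → does not occur.
Pitch system inoperative [OR]: Converter path down=not, Rotor brake lost=not, North hydraulic pack 2 is inoperative=not → no input occurs → does not occur.
Safety chain down [OR]: Contactor 2 is inoperative=occurs, Standby encoder 2 lost=not → at least one input occurs → occurs.
Yaw brake 2 unavailable [AND]: Safety PLC 2 faulted=not, Safety chain down=occurs, Yaw brake 2 fails=not → not all inputs occur → does not occur.
Emergency stop 2 fails [OR]: Yaw brake 2 unavailable=not, Lower pitch battery 2 trips=not → no input occurs → does not occur.
Wind turbine shutdown fails [OR]: Emergency stop fails=not, Pitch system inoperative=not, Emergency stop 2 fails=not → no input occurs → does not occur.

No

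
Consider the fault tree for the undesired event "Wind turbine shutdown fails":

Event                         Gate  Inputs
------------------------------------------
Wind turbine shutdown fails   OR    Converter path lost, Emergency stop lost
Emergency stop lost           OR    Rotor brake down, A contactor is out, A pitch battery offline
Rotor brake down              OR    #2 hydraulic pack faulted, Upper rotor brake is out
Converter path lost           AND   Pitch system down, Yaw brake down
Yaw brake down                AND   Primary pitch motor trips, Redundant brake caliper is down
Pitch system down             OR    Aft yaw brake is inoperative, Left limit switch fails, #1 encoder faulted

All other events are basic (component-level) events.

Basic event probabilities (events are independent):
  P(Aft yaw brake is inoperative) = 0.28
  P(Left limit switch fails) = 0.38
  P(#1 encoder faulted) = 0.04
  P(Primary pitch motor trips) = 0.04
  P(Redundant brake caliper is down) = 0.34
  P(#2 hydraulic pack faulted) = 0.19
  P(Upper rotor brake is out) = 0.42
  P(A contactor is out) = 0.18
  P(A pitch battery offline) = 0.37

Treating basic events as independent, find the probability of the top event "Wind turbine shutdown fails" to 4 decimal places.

P(Pitch system down) [OR] = 1 − (1−0.28) × (1−0.38) × (1−0.04) = 0.571456
P(Yaw brake down) [AND] = 0.04 × 0.34 = 0.013600
P(Converter path lost) [AND] = 0.571456 × 0.013600 = 0.007772
P(Rotor brake down) [OR] = 1 − (1−0.19) × (1−0.42) = 0.530200
P(Emergency stop lost) [OR] = 1 − (1−0.530200) × (1−0.18) × (1−0.37) = 0.757301
P(Wind turbine shutdown fails) [OR] = 1 − (1−0.007772) × (1−0.757301) = 0.759187
Rounded to 4 decimal places: P(Wind turbine shutdown fails) ≈ 0.7592.

0.7592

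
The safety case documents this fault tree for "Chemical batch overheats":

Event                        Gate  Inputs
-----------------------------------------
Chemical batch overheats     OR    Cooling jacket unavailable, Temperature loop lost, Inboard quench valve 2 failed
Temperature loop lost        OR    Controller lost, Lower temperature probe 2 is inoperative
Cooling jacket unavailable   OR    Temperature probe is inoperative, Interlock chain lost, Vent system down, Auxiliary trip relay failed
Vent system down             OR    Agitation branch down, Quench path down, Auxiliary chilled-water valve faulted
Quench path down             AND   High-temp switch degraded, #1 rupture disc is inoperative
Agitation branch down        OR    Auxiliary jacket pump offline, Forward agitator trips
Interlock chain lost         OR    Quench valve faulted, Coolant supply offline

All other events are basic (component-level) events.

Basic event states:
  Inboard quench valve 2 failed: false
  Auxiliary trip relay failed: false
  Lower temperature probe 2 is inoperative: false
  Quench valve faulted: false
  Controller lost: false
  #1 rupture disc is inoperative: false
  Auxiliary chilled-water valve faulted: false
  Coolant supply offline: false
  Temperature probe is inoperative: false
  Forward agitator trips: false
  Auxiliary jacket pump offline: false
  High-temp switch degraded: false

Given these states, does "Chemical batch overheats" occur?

Interlock chain lost [OR]: Quench valve faulted=not, Coolant supply offline=not → no input occurs → does not occur.
Agitation branch down [OR]: Auxiliary jacket pump offline=not, Forward agitator trips=not → no input occurs → does not occur.
Quench path down [AND]: High-temp switch degraded=not, #1 rupture disc is inoperative=not → not all inputs occur → does not occur.
Vent system down [OR]: Agitation branch down=not, Quench path down=not, Auxiliary chilled-water valve faulted=not → no input occurs → does not occur.
Cooling jacket unavailable [OR]: Temperature probe is inoperative=not, Interlock chain lost=not, Vent system down=not, Auxiliary trip relay failed=not → no input occurs → does not occur.
Temperature loop lost [OR]: Controller lost=not, Lower temperature probe 2 is inoperative=not → no input occurs → does not occur.
Chemical batch overheats [OR]: Cooling jacket unavailable=not, Temperature loop lost=not, Inboard quench valve 2 failed=not → no input occurs → does not occur.

No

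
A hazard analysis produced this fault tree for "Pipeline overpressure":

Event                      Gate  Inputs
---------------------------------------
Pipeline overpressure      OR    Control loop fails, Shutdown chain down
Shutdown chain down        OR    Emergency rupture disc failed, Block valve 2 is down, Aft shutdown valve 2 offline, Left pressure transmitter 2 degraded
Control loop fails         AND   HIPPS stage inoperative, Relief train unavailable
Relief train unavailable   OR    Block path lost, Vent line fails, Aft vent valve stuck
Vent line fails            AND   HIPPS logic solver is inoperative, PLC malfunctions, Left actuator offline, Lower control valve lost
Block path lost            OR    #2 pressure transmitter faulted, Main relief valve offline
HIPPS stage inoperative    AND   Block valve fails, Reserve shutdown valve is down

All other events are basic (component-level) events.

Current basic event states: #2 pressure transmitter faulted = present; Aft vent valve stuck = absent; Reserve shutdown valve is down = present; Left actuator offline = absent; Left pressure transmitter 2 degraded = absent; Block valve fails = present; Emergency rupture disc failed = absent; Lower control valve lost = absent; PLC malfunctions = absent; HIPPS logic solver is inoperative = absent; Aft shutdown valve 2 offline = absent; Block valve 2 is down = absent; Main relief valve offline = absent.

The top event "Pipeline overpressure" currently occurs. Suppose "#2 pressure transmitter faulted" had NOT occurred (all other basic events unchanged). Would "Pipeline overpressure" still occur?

Counterfactual: set "#2 pressure transmitter faulted" to not occurred.
HIPPS stage inoperative [AND]: Block valve fails=occurs, Reserve shutdown valve is down=occurs → all inputs occur → occurs.
Block path lost [OR]: #2 pressure transmitter faulted=not, Main relief valve offline=not → no input occurs → does not occur.
Vent line fails [AND]: HIPPS logic solver is inoperative=not, PLC malfunctions=not, Left actuator offline=not, Lower control valve lost=not → not all inputs occur → does not occur.
Relief train unavailable [OR]: Block path lost=not, Vent line fails=not, Aft vent valve stuck=not → no input occurs → does not occur.
Control loop fails [AND]: HIPPS stage inoperative=occurs, Relief train unavailable=not → not all inputs occur → does not occur.
Shutdown chain down [OR]: Emergency rupture disc failed=not, Block valve 2 is down=not, Aft shutdown valve 2 offline=not, Left pressure transmitter 2 degraded=not → no input occurs → does not occur.
Pipeline overpressure [OR]: Control loop fails=not, Shutdown chain down=not → no input occurs → does not occur.

No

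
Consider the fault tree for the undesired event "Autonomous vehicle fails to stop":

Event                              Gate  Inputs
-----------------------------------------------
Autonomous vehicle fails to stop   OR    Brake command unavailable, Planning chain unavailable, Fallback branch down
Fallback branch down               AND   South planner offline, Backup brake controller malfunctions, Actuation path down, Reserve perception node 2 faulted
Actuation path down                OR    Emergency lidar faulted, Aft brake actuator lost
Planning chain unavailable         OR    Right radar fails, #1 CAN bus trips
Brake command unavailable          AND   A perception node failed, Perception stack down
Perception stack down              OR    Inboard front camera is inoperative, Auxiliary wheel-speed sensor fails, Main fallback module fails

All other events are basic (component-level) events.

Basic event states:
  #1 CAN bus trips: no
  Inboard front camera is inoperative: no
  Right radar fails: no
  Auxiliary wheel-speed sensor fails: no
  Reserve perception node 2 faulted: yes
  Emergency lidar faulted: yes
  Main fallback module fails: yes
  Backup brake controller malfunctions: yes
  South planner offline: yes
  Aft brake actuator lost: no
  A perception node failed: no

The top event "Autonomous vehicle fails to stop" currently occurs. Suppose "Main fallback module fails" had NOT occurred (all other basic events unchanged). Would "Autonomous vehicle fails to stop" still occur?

Counterfactual: set "Main fallback module fails" to not occurred.
Perception stack down [OR]: Inboard front camera is inoperative=not, Auxiliary wheel-speed sensor fails=not, Main fallback module fails=not → no input occurs → does not occur.
Brake command unavailable [AND]: A perception node failed=not, Perception stack down=not → not all inputs occur → does not occur.
Planning chain unavailable [OR]: Right radar fails=not, #1 CAN bus trips=not → no input occurs → does not occur.
Actuation path down [OR]: Emergency lidar faulted=occurs, Aft brake actuator lost=not → at least one input occurs → occurs.
Fallback branch down [AND]: South planner offline=occurs, Backup brake controller malfunctions=occurs, Actuation path down=occurs, Reserve perception node 2 faulted=occurs → all inputs occur → occurs.
Autonomous vehicle fails to stop [OR]: Brake command unavailable=not, Planning chain unavailable=not, Fallback branch down=occurs → at least one input occurs → occurs.

Yes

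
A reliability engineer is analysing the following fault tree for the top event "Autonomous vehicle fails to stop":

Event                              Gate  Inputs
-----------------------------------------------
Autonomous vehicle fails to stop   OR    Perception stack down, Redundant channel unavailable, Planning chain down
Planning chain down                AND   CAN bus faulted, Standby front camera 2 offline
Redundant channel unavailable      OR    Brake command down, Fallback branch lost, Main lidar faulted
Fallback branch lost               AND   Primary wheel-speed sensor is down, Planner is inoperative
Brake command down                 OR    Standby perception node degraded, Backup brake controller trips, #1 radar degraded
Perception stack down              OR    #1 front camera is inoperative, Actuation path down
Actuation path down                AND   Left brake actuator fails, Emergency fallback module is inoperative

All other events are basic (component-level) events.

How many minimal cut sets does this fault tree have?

8

Actuation path down [AND]: one cut set from each child combined → 1 × 1 = 1 cut set(s).
Perception stack down [OR]: union of children's cut sets → 2 cut set(s).
Brake command down [OR]: union of children's cut sets → 3 cut set(s).
Fallback branch lost [AND]: one cut set from each child combined → 1 × 1 = 1 cut set(s).
Redundant channel unavailable [OR]: union of children's cut sets → 5 cut set(s).
Planning chain down [AND]: one cut set from each child combined → 1 × 1 = 1 cut set(s).
Autonomous vehicle fails to stop [OR]: union of children's cut sets → 8 cut set(s).
Minimal cut sets: {#1 front camera is inoperative}; {Emergency fallback module is inoperative, Left brake actuator fails}; {Standby perception node degraded}; {Backup brake controller trips}; {#1 radar degraded}; {Planner is inoperative, Primary wheel-speed sensor is down}; {Main lidar faulted}; {CAN bus faulted, Standby front camera 2 offline}.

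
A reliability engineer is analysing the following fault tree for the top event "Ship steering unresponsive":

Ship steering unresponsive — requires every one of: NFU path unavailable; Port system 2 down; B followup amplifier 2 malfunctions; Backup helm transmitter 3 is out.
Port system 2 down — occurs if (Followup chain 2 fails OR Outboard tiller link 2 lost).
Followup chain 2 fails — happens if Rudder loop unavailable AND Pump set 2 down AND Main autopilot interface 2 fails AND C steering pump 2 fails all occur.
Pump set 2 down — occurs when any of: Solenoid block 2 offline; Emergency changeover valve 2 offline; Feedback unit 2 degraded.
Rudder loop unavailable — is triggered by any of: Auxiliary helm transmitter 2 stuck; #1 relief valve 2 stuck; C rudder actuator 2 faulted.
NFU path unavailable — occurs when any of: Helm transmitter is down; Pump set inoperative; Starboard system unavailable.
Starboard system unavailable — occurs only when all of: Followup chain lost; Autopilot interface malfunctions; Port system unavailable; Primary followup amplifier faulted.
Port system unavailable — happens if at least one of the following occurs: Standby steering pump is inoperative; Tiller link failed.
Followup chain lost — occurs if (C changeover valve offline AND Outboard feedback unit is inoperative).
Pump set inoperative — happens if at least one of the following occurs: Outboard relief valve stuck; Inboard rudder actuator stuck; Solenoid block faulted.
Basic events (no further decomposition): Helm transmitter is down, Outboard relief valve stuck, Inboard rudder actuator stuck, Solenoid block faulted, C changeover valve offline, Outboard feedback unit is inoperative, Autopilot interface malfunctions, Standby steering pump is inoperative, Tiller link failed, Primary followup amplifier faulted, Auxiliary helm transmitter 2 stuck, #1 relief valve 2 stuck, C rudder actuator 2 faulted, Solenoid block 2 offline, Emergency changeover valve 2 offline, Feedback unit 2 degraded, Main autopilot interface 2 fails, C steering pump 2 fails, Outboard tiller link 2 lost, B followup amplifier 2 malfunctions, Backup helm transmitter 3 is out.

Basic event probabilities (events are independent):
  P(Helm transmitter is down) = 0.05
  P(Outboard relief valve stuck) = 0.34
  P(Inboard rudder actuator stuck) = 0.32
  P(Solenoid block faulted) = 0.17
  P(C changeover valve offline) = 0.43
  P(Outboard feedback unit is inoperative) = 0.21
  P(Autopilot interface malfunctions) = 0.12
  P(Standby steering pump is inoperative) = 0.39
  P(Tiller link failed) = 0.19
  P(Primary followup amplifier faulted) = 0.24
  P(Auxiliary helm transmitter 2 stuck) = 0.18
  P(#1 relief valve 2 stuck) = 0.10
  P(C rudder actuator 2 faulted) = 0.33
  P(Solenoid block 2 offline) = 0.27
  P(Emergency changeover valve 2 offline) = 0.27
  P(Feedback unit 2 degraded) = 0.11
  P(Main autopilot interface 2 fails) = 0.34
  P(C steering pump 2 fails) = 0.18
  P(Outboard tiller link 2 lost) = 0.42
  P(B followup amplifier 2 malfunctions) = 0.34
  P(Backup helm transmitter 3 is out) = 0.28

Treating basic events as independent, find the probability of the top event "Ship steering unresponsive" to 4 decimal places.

0.0264

P(Pump set inoperative) [OR] = 1 − (1−0.34) × (1−0.32) × (1−0.17) = 0.627496
P(Followup chain lost) [AND] = 0.43 × 0.21 = 0.090300
P(Port system unavailable) [OR] = 1 − (1−0.39) × (1−0.19) = 0.505900
P(Starboard system unavailable) [AND] = 0.090300 × 0.12 × 0.505900 × 0.24 = 0.001316
P(NFU path unavailable) [OR] = 1 − (1−0.05) × (1−0.627496) × (1−0.001316) = 0.646587
P(Rudder loop unavailable) [OR] = 1 − (1−0.18) × (1−0.10) × (1−0.33) = 0.505540
P(Pump set 2 down) [OR] = 1 − (1−0.27) × (1−0.27) × (1−0.11) = 0.525719
P(Followup chain 2 fails) [AND] = 0.505540 × 0.525719 × 0.34 × 0.18 = 0.016265
P(Port system 2 down) [OR] = 1 − (1−0.016265) × (1−0.42) = 0.429434
P(Ship steering unresponsive) [AND] = 0.646587 × 0.429434 × 0.34 × 0.28 = 0.026434
Rounded to 4 decimal places: P(Ship steering unresponsive) ≈ 0.0264.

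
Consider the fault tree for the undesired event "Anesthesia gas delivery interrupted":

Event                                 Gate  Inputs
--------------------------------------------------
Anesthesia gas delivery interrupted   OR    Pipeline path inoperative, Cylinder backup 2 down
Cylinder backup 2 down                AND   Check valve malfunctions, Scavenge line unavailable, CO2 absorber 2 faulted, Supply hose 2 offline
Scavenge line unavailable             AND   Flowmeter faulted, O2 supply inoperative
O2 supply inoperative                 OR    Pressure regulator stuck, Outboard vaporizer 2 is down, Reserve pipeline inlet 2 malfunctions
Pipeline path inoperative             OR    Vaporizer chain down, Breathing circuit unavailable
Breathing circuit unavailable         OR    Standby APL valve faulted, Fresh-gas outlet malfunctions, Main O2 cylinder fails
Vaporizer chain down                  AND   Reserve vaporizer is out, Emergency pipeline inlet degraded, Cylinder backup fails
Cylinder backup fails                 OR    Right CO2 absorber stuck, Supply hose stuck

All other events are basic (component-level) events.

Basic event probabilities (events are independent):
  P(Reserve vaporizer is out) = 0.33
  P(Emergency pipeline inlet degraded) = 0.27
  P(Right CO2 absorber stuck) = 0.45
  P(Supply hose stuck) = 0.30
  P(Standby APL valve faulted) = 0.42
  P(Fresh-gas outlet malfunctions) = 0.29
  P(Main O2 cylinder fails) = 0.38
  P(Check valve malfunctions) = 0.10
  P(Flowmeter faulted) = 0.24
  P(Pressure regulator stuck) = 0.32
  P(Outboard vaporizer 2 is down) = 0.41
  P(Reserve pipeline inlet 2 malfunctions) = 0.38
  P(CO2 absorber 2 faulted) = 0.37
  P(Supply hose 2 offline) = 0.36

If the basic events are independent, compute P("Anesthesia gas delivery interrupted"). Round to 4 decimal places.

0.7593

P(Cylinder backup fails) [OR] = 1 − (1−0.45) × (1−0.30) = 0.615000
P(Vaporizer chain down) [AND] = 0.33 × 0.27 × 0.615000 = 0.054797
P(Breathing circuit unavailable) [OR] = 1 − (1−0.42) × (1−0.29) × (1−0.38) = 0.744684
P(Pipeline path inoperative) [OR] = 1 − (1−0.054797) × (1−0.744684) = 0.758675
P(O2 supply inoperative) [OR] = 1 − (1−0.32) × (1−0.41) × (1−0.38) = 0.751256
P(Scavenge line unavailable) [AND] = 0.24 × 0.751256 = 0.180301
P(Cylinder backup 2 down) [AND] = 0.10 × 0.180301 × 0.37 × 0.36 = 0.002402
P(Anesthesia gas delivery interrupted) [OR] = 1 − (1−0.758675) × (1−0.002402) = 0.759255
Rounded to 4 decimal places: P(Anesthesia gas delivery interrupted) ≈ 0.7593.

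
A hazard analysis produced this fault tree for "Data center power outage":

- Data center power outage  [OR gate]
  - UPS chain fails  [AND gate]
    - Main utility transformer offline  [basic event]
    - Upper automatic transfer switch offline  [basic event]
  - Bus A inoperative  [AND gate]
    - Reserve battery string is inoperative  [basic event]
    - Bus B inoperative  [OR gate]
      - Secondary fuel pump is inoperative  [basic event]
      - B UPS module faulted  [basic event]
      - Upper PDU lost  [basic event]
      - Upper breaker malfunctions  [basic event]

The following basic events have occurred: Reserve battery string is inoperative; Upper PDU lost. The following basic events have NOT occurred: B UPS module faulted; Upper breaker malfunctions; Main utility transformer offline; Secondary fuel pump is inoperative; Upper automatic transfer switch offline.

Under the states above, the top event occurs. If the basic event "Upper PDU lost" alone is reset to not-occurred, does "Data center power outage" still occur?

Counterfactual: set "Upper PDU lost" to not occurred.
UPS chain fails [AND]: Main utility transformer offline=not, Upper automatic transfer switch offline=not → not all inputs occur → does not occur.
Bus B inoperative [OR]: Secondary fuel pump is inoperative=not, B UPS module faulted=not, Upper PDU lost=not, Upper breaker malfunctions=not → no input occurs → does not occur.
Bus A inoperative [AND]: Reserve battery string is inoperative=occurs, Bus B inoperative=not → not all inputs occur → does not occur.
Data center power outage [OR]: UPS chain fails=not, Bus A inoperative=not → no input occurs → does not occur.

No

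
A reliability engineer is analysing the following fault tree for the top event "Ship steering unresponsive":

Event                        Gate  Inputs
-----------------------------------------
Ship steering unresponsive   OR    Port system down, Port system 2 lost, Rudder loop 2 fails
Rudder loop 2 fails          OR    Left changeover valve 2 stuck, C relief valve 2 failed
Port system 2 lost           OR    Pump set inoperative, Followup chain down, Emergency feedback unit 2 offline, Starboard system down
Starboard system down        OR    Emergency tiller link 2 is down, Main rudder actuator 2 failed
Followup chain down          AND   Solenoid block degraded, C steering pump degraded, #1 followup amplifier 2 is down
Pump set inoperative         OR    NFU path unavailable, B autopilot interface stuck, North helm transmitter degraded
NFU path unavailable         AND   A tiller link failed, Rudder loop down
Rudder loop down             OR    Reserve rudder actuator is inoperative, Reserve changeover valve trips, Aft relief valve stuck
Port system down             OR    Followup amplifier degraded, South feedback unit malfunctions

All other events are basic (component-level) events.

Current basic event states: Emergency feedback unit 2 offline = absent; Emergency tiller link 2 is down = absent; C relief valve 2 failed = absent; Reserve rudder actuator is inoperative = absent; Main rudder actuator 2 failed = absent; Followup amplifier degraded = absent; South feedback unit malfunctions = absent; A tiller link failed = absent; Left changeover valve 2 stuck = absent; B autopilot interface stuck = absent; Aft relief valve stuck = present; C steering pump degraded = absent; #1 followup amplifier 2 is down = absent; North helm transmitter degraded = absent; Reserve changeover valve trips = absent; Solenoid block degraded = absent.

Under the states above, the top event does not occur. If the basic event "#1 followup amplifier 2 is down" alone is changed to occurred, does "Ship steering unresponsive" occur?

No

Counterfactual: set "#1 followup amplifier 2 is down" to occurred.
Port system down [OR]: Followup amplifier degraded=not, South feedback unit malfunctions=not → no input occurs → does not occur.
Rudder loop down [OR]: Reserve rudder actuator is inoperative=not, Reserve changeover valve trips=not, Aft relief valve stuck=occurs → at least one input occurs → occurs.
NFU path unavailable [AND]: A tiller link failed=not, Rudder loop down=occurs → not all inputs occur → does not occur.
Pump set inoperative [OR]: NFU path unavailable=not, B autopilot interface stuck=not, North helm transmitter degraded=not → no input occurs → does not occur.
Followup chain down [AND]: Solenoid block degraded=not, C steering pump degraded=not, #1 followup amplifier 2 is down=occurs → not all inputs occur → does not occur.
Starboard system down [OR]: Emergency tiller link 2 is down=not, Main rudder actuator 2 failed=not → no input occurs → does not occur.
Port system 2 lost [OR]: Pump set inoperative=not, Followup chain down=not, Emergency feedback unit 2 offline=not, Starboard system down=not → no input occurs → does not occur.
Rudder loop 2 fails [OR]: Left changeover valve 2 stuck=not, C relief valve 2 failed=not → no input occurs → does not occur.
Ship steering unresponsive [OR]: Port system down=not, Port system 2 lost=not, Rudder loop 2 fails=not → no input occurs → does not occur.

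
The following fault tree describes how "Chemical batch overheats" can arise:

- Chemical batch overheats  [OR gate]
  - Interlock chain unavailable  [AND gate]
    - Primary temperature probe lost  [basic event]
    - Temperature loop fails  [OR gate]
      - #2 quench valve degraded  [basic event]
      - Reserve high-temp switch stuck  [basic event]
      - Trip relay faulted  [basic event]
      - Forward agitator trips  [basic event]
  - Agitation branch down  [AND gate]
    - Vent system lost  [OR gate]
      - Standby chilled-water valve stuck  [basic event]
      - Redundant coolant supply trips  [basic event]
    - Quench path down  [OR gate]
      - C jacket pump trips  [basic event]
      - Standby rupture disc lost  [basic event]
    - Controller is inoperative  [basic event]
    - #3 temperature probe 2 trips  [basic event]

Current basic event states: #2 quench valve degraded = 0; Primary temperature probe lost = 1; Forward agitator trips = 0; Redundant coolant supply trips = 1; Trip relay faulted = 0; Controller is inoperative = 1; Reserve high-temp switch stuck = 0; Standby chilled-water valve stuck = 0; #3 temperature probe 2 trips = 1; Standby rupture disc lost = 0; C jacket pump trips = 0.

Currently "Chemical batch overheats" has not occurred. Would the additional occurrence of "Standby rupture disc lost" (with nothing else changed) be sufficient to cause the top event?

Counterfactual: set "Standby rupture disc lost" to occurred.
Temperature loop fails [OR]: #2 quench valve degraded=not, Reserve high-temp switch stuck=not, Trip relay faulted=not, Forward agitator trips=not → no input occurs → does not occur.
Interlock chain unavailable [AND]: Primary temperature probe lost=occurs, Temperature loop fails=not → not all inputs occur → does not occur.
Vent system lost [OR]: Standby chilled-water valve stuck=not, Redundant coolant supply trips=occurs → at least one input occurs → occurs.
Quench path down [OR]: C jacket pump trips=not, Standby rupture disc lost=occurs → at least one input occurs → occurs.
Agitation branch down [AND]: Vent system lost=occurs, Quench path down=occurs, Controller is inoperative=occurs, #3 temperature probe 2 trips=occurs → all inputs occur → occurs.
Chemical batch overheats [OR]: Interlock chain unavailable=not, Agitation branch down=occurs → at least one input occurs → occurs.

Yes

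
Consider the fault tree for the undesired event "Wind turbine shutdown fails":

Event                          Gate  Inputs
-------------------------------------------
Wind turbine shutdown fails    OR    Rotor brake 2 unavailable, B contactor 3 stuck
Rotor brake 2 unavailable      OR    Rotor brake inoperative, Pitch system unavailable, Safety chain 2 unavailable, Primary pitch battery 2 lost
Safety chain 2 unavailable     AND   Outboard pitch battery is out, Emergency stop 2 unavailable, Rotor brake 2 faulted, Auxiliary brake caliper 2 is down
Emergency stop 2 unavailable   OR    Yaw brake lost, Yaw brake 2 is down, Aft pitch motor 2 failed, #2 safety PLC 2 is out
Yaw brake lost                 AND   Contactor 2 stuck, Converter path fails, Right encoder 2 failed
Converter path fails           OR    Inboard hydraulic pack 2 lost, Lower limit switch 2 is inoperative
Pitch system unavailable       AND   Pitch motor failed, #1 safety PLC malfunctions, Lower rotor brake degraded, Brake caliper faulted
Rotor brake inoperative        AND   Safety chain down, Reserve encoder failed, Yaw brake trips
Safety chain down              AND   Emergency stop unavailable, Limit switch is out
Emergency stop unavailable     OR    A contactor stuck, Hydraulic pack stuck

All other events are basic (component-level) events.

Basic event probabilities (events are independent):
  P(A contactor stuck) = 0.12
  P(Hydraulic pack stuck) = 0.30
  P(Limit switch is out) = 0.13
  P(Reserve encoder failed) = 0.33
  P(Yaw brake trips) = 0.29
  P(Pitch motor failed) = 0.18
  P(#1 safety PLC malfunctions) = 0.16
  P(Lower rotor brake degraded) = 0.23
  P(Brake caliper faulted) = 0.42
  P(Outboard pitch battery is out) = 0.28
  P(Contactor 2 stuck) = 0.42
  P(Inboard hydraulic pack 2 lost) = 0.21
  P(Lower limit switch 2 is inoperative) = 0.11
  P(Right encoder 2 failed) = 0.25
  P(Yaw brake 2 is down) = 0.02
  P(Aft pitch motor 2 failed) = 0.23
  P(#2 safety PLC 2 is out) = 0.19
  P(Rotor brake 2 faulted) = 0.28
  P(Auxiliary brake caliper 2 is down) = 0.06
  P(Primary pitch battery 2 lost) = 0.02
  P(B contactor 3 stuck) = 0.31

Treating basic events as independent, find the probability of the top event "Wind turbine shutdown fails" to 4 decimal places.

0.3302

P(Emergency stop unavailable) [OR] = 1 − (1−0.12) × (1−0.30) = 0.384000
P(Safety chain down) [AND] = 0.384000 × 0.13 = 0.049920
P(Rotor brake inoperative) [AND] = 0.049920 × 0.33 × 0.29 = 0.004777
P(Pitch system unavailable) [AND] = 0.18 × 0.16 × 0.23 × 0.42 = 0.002782
P(Converter path fails) [OR] = 1 − (1−0.21) × (1−0.11) = 0.296900
P(Yaw brake lost) [AND] = 0.42 × 0.296900 × 0.25 = 0.031175
P(Emergency stop 2 unavailable) [OR] = 1 − (1−0.031175) × (1−0.02) × (1−0.23) × (1−0.19) = 0.407829
P(Safety chain 2 unavailable) [AND] = 0.28 × 0.407829 × 0.28 × 0.06 = 0.001918
P(Rotor brake 2 unavailable) [OR] = 1 − (1−0.004777) × (1−0.002782) × (1−0.001918) × (1−0.02) = 0.029260
P(Wind turbine shutdown fails) [OR] = 1 − (1−0.029260) × (1−0.31) = 0.330189
Rounded to 4 decimal places: P(Wind turbine shutdown fails) ≈ 0.3302.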